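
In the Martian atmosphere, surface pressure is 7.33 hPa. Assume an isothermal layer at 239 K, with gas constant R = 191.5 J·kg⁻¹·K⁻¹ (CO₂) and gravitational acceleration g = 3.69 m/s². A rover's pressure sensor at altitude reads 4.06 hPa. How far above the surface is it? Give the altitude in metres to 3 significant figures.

z ≈ 7330 m

Scale height: H = RT/g = 191.5 × 239 / 3.69 = 12403 m.
Invert the barometric formula: z = H ln(P₀/P).
P₀/P = 7.33/4.06 = 1.8054; ln(1.8054) = 0.59078.
z = 12403 × 0.59078 = 7327.4 m.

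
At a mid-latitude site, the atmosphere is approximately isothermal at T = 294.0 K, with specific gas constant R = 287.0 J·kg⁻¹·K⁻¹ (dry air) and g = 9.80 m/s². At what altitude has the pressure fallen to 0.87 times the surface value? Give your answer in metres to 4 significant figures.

Scale height: H = RT/g = 287.0 × 294.0 / 9.80 = 8610.0 m.
Set P/P₀ = exp(−z/H) = 0.87, so z = −H ln(0.87).
−ln(0.87) = 0.13926; z = 8610.0 × 0.13926 = 1199.0 m.

z ≈ 1199 m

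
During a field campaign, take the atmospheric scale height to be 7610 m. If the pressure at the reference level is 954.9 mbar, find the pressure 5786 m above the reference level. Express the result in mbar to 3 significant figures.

P ≈ 446 mbar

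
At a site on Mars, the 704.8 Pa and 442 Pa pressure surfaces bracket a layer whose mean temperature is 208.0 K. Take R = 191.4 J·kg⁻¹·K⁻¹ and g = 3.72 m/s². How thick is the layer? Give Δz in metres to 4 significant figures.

Δz ≈ 4994 m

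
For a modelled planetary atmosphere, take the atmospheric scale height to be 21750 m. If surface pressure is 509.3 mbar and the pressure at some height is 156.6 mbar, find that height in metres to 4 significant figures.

Invert the barometric formula: z = H ln(P₀/P).
P₀/P = 509.3/156.6 = 3.2522; ln(3.2522) = 1.1793.
z = 21750 × 1.1793 = 25650 m.

z ≈ 25650 m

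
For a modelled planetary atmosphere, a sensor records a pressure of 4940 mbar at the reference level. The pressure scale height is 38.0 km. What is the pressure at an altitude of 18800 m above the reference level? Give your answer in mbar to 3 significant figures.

P ≈ 3010 mbar

Barometric formula: P = P₀ exp(−z/H).
z/H = 18800/38000 = 0.49474; exp(−0.49474) = 0.60973.
P = 4940 × 0.60973 = 3012.1 mbar.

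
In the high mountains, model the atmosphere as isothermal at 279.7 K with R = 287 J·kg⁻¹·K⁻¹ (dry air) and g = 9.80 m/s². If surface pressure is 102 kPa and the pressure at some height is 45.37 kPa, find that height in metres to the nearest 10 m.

Scale height: H = RT/g = 287 × 279.7 / 9.80 = 8191.2 m.
Invert the barometric formula: z = H ln(P₀/P).
P₀/P = 102/45.37 = 2.2482; ln(2.2482) = 0.81013.
z = 8191.2 × 0.81013 = 6635.9 m.

z ≈ 6640 m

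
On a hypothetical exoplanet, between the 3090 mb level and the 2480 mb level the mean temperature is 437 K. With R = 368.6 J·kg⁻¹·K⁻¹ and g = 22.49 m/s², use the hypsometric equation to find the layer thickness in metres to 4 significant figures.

Hypsometric equation: Δz = (R T̄/g) ln(P₁/P₂).
R T̄/g = 368.6 × 437 / 22.49 = 7162.2 m.
ln(3090/2480) = ln(1.2460) = 0.21994.
Δz = 7162.2 × 0.21994 = 1575.3 m.

Δz ≈ 1575 m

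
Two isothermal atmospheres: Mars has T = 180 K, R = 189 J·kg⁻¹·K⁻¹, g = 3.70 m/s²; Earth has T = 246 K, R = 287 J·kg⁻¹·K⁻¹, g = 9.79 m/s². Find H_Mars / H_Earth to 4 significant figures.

H_Mars/H_Earth ≈ 1.275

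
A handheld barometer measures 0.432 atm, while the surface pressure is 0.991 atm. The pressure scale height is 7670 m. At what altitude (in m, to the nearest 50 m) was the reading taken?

z ≈ 6350 m

Invert the barometric formula: z = H ln(P₀/P).
P₀/P = 0.991/0.432 = 2.2940; ln(2.2940) = 0.83030.
z = 7670.0 × 0.83030 = 6368.4 m.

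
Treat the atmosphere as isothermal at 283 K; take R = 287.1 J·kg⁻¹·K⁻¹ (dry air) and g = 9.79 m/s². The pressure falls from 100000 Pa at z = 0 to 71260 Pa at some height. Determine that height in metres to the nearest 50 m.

z ≈ 2800 m

Scale height: H = RT/g = 287.1 × 283 / 9.79 = 8299.2 m.
Invert the barometric formula: z = H ln(P₀/P).
P₀/P = 100000/71260 = 1.4033; ln(1.4033) = 0.33883.
z = 8299.2 × 0.33883 = 2812.0 m.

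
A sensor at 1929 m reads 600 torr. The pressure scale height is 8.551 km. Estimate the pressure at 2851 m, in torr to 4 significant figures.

P ≈ 538.7 torr

Between two levels, P₂ = P₁ exp(−Δz/H) with Δz = z₂ − z₁.
Δz = 2851.0 − 1929.0 = 922.00 m; Δz/H = 922.00/8551.0 = 0.10782.
P₂ = 600 × exp(−0.10782) = 600 × 0.89779 = 538.67 torr.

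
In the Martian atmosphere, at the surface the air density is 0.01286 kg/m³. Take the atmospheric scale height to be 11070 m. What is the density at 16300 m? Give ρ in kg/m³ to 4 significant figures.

ρ ≈ 0.002950 kg/m³

In an isothermal atmosphere, density decays like pressure: ρ = ρ₀ exp(−z/H).
z/H = 16300/11070 = 1.4724; exp(−1.4724) = 0.22937.
ρ = 0.01286 × 0.22937 = 0.0029497 kg/m³.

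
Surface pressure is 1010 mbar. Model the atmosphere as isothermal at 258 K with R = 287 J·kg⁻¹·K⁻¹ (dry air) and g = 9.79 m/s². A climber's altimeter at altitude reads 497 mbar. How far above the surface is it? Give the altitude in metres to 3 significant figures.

Scale height: H = RT/g = 287 × 258 / 9.79 = 7563.4 m.
Invert the barometric formula: z = H ln(P₀/P).
P₀/P = 1010/497 = 2.0322; ln(2.0322) = 0.70912.
z = 7563.4 × 0.70912 = 5363.4 m.

z ≈ 5360 m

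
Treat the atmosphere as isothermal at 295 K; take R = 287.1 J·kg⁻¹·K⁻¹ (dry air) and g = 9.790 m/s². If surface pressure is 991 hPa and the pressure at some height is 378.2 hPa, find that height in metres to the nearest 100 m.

z ≈ 8300 m

Scale height: H = RT/g = 287.1 × 295 / 9.790 = 8651.1 m.
Invert the barometric formula: z = H ln(P₀/P).
P₀/P = 991/378.2 = 2.6203; ln(2.6203) = 0.96329.
z = 8651.1 × 0.96329 = 8333.5 m.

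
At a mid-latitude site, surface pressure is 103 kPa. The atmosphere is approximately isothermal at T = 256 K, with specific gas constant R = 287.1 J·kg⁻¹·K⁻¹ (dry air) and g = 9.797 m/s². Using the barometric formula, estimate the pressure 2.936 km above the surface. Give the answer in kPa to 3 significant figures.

Scale height: H = RT/g = 287.1 × 256 / 9.797 = 7502.1 m.
Barometric formula: P = P₀ exp(−z/H).
z/H = 2936.0/7502.1 = 0.39136; exp(−0.39136) = 0.67614.
P = 103 × 0.67614 = 69.642 kPa.

P ≈ 69.6 kPa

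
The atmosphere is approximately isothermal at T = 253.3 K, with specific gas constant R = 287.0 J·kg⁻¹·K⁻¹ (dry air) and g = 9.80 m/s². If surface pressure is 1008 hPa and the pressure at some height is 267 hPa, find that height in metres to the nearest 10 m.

Scale height: H = RT/g = 287.0 × 253.3 / 9.80 = 7418.1 m.
Invert the barometric formula: z = H ln(P₀/P).
P₀/P = 1008/267 = 3.7753; ln(3.7753) = 1.3285.
z = 7418.1 × 1.3285 = 9854.9 m.

z ≈ 9850 m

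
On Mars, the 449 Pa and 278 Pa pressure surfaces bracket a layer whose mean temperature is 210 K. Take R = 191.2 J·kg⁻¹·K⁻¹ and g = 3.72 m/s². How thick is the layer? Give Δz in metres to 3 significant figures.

Hypsometric equation: Δz = (R T̄/g) ln(P₁/P₂).
R T̄/g = 191.2 × 210 / 3.72 = 10794 m.
ln(449/278) = ln(1.6151) = 0.47940.
Δz = 10794 × 0.47940 = 5174.6 m.

Δz ≈ 5170 m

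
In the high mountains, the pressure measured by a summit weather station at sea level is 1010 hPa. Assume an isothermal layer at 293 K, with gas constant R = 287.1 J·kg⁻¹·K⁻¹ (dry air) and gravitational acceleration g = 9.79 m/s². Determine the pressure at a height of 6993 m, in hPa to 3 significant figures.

P ≈ 448 hPa

Scale height: H = RT/g = 287.1 × 293 / 9.79 = 8592.5 m.
Barometric formula: P = P₀ exp(−z/H).
z/H = 6993.0/8592.5 = 0.81385; exp(−0.81385) = 0.44315.
P = 1010 × 0.44315 = 447.58 hPa.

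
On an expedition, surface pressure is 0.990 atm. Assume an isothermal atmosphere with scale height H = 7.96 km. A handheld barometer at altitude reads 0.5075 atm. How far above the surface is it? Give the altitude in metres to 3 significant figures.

Invert the barometric formula: z = H ln(P₀/P).
P₀/P = 0.990/0.5075 = 1.9507; ln(1.9507) = 0.66819.
z = 7960.0 × 0.66819 = 5318.8 m.

z ≈ 5320 m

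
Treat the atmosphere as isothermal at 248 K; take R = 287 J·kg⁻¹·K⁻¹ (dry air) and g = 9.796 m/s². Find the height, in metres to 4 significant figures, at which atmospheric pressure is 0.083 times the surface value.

z ≈ 18080 m

Scale height: H = RT/g = 287 × 248 / 9.796 = 7265.8 m.
Set P/P₀ = exp(−z/H) = 0.083, so z = −H ln(0.083).
−ln(0.083) = 2.4889; z = 7265.8 × 2.4889 = 18084 m.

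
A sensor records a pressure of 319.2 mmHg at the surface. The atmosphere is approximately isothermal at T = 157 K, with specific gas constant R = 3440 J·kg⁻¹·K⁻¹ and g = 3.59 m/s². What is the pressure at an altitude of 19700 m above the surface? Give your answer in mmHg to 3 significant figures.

P ≈ 280 mmHg

Scale height: H = RT/g = 3440 × 157 / 3.59 = 150440 m.
Barometric formula: P = P₀ exp(−z/H).
z/H = 19700/150440 = 0.13095; exp(−0.13095) = 0.87726.
P = 319.2 × 0.87726 = 280.02 mmHg.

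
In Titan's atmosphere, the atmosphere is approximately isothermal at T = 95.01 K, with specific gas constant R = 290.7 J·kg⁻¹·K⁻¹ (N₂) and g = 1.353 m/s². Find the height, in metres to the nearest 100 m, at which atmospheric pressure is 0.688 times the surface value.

Scale height: H = RT/g = 290.7 × 95.01 / 1.353 = 20413 m.
Set P/P₀ = exp(−z/H) = 0.688, so z = −H ln(0.688).
−ln(0.688) = 0.37397; z = 20413 × 0.37397 = 7633.8 m.

z ≈ 7600 m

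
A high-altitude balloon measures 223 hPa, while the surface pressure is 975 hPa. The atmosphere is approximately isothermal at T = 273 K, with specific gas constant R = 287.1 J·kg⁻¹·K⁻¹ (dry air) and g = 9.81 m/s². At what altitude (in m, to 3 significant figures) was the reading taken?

z ≈ 11800 m

Scale height: H = RT/g = 287.1 × 273 / 9.81 = 7989.6 m.
Invert the barometric formula: z = H ln(P₀/P).
P₀/P = 975/223 = 4.3722; ln(4.3722) = 1.4753.
z = 7989.6 × 1.4753 = 11787 m.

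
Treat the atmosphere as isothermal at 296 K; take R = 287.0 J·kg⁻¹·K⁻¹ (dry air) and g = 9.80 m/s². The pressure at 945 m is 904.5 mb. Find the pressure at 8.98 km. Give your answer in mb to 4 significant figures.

Scale height: H = RT/g = 287.0 × 296 / 9.80 = 8668.6 m.
Between two levels, P₂ = P₁ exp(−Δz/H) with Δz = z₂ − z₁.
Δz = 8980.0 − 945.00 = 8035.0 m; Δz/H = 8035.0/8668.6 = 0.92691.
P₂ = 904.5 × exp(−0.92691) = 904.5 × 0.39577 = 357.97 mb.

P ≈ 358.0 mb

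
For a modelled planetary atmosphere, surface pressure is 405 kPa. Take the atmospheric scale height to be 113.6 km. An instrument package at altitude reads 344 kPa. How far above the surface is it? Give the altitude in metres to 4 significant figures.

z ≈ 18540 m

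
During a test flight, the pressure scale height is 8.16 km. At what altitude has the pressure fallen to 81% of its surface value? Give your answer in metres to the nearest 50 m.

z ≈ 1700 m

Set P/P₀ = exp(−z/H) = 0.81, so z = −H ln(0.81).
−ln(0.81) = 0.21072; z = 8160.0 × 0.21072 = 1719.5 m.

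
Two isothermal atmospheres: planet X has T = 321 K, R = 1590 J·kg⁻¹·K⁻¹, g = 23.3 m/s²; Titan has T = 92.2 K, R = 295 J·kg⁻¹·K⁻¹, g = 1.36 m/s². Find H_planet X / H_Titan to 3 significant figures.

H_planet X/H_Titan ≈ 1.10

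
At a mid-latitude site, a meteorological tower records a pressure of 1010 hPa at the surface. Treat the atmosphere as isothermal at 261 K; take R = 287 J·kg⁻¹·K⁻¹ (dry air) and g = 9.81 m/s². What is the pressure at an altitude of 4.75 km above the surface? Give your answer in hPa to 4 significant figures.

P ≈ 542.2 hPa

Scale height: H = RT/g = 287 × 261 / 9.81 = 7635.8 m.
Barometric formula: P = P₀ exp(−z/H).
z/H = 4750.0/7635.8 = 0.62207; exp(−0.62207) = 0.53683.
P = 1010 × 0.53683 = 542.20 hPa.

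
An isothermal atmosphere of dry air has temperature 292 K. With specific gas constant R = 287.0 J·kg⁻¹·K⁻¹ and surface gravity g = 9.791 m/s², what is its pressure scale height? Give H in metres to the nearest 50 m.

H ≈ 8550 m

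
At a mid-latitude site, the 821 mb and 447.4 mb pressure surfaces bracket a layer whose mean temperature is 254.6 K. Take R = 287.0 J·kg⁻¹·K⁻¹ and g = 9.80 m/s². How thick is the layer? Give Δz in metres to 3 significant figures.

Hypsometric equation: Δz = (R T̄/g) ln(P₁/P₂).
R T̄/g = 287.0 × 254.6 / 9.80 = 7456.1 m.
ln(821/447.4) = ln(1.8350) = 0.60704.
Δz = 7456.1 × 0.60704 = 4526.2 m.

Δz ≈ 4530 m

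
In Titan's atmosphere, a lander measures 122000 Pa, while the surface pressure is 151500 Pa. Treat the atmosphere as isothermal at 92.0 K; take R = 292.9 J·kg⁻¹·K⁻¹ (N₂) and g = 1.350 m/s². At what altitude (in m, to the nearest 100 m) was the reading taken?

z ≈ 4300 m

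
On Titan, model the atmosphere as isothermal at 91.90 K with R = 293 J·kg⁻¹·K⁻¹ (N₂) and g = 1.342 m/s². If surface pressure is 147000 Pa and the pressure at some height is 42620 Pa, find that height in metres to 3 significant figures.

z ≈ 24800 m

Scale height: H = RT/g = 293 × 91.90 / 1.342 = 20065 m.
Invert the barometric formula: z = H ln(P₀/P).
P₀/P = 147000/42620 = 3.4491; ln(3.4491) = 1.2381.
z = 20065 × 1.2381 = 24842 m.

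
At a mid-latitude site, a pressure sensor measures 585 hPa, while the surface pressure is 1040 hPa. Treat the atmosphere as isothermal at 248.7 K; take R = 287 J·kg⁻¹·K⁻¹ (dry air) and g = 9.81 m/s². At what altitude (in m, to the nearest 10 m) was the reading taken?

Scale height: H = RT/g = 287 × 248.7 / 9.81 = 7275.9 m.
Invert the barometric formula: z = H ln(P₀/P).
P₀/P = 1040/585 = 1.7778; ln(1.7778) = 0.57538.
z = 7275.9 × 0.57538 = 4186.4 m.

z ≈ 4190 m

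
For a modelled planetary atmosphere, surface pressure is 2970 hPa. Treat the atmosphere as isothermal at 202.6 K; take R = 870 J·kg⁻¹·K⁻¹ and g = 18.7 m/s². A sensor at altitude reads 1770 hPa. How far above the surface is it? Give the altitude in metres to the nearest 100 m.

z ≈ 4900 m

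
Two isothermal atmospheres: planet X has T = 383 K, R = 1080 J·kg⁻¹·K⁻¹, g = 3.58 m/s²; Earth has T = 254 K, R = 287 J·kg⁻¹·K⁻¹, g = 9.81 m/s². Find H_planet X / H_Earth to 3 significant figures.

H = RT/g for each body.
H_planet X = 1080 × 383 / 3.58 = 115540 m.
H_Earth = 287 × 254 / 9.81 = 7431.0 m.
H_planet X/H_Earth = 115540/7431.0 = 15.548.

H_planet X/H_Earth ≈ 15.5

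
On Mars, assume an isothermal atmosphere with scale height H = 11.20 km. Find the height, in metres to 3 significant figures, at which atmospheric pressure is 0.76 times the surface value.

Set P/P₀ = exp(−z/H) = 0.76, so z = −H ln(0.76).
−ln(0.76) = 0.27444; z = 11200 × 0.27444 = 3073.7 m.

z ≈ 3070 m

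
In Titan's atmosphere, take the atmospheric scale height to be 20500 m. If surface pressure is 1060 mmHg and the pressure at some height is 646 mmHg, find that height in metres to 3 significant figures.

z ≈ 10200 m

Invert the barometric formula: z = H ln(P₀/P).
P₀/P = 1060/646 = 1.6409; ln(1.6409) = 0.49524.
z = 20500 × 0.49524 = 10152 m.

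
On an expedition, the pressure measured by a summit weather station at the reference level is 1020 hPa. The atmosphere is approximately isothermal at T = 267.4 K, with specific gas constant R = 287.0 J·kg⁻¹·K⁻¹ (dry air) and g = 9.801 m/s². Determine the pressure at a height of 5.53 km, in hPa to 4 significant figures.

P ≈ 503.4 hPa

Scale height: H = RT/g = 287.0 × 267.4 / 9.801 = 7830.2 m.
Barometric formula: P = P₀ exp(−z/H).
z/H = 5530.0/7830.2 = 0.70624; exp(−0.70624) = 0.49350.
P = 1020 × 0.49350 = 503.37 hPa.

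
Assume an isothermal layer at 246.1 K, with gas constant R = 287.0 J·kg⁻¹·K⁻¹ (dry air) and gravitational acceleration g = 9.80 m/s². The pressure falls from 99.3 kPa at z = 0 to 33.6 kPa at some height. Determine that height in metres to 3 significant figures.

z ≈ 7810 m

Scale height: H = RT/g = 287.0 × 246.1 / 9.80 = 7207.2 m.
Invert the barometric formula: z = H ln(P₀/P).
P₀/P = 99.3/33.6 = 2.9554; ln(2.9554) = 1.0836.
z = 7207.2 × 1.0836 = 7809.7 m.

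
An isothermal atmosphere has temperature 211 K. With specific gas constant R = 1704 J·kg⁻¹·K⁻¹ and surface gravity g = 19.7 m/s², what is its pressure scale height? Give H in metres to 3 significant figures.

The scale height of an isothermal atmosphere is H = RT/g.
H = 1704 × 211 / 19.7 = 359540/19.7 = 18251 m.

H ≈ 18300 m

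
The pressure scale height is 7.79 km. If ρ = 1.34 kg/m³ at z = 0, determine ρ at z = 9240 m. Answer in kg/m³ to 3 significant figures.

ρ ≈ 0.409 kg/m³

In an isothermal atmosphere, density decays like pressure: ρ = ρ₀ exp(−z/H).
z/H = 9240.0/7790.0 = 1.1861; exp(−1.1861) = 0.30541.
ρ = 1.34 × 0.30541 = 0.40925 kg/m³.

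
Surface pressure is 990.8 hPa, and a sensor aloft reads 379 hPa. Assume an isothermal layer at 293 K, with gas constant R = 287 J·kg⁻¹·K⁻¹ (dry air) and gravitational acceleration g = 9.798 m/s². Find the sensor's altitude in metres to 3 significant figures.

z ≈ 8250 m

Scale height: H = RT/g = 287 × 293 / 9.798 = 8582.5 m.
Invert the barometric formula: z = H ln(P₀/P).
P₀/P = 990.8/379 = 2.6142; ln(2.6142) = 0.96096.
z = 8582.5 × 0.96096 = 8247.4 m.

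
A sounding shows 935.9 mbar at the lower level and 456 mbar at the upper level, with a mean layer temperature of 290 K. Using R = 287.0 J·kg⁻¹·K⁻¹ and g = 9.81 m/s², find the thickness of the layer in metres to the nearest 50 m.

Δz ≈ 6100 m

Hypsometric equation: Δz = (R T̄/g) ln(P₁/P₂).
R T̄/g = 287.0 × 290 / 9.81 = 8484.2 m.
ln(935.9/456) = ln(2.0524) = 0.71901.
Δz = 8484.2 × 0.71901 = 6100.2 m.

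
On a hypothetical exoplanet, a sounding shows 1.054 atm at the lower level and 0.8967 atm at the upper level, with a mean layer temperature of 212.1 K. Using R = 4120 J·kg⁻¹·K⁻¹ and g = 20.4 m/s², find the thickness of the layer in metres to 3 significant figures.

Δz ≈ 6920 m

Hypsometric equation: Δz = (R T̄/g) ln(P₁/P₂).
R T̄/g = 4120 × 212.1 / 20.4 = 42836 m.
ln(1.054/0.8967) = ln(1.1754) = 0.16161.
Δz = 42836 × 0.16161 = 6922.7 m.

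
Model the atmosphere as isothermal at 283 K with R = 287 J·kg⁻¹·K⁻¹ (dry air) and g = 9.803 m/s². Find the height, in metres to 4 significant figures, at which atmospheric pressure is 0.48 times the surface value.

Scale height: H = RT/g = 287 × 283 / 9.803 = 8285.3 m.
Set P/P₀ = exp(−z/H) = 0.48, so z = −H ln(0.48).
−ln(0.48) = 0.73397; z = 8285.3 × 0.73397 = 6081.2 m.

z ≈ 6081 m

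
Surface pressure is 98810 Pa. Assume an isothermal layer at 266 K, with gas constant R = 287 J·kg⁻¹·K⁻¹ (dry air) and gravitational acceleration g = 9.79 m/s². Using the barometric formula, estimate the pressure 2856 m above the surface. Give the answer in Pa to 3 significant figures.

Scale height: H = RT/g = 287 × 266 / 9.79 = 7798.0 m.
Barometric formula: P = P₀ exp(−z/H).
z/H = 2856.0/7798.0 = 0.36625; exp(−0.36625) = 0.69333.
P = 98810 × 0.69333 = 68508 Pa.

P ≈ 68500 Pa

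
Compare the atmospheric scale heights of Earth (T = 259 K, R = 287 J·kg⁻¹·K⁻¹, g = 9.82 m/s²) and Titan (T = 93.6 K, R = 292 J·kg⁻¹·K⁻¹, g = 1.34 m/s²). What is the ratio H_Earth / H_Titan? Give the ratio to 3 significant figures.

H = RT/g for each body.
H_Earth = 287 × 259 / 9.82 = 7569.6 m.
H_Titan = 292 × 93.6 / 1.34 = 20396 m.
H_Earth/H_Titan = 7569.6/20396 = 0.37113.

H_Earth/H_Titan ≈ 0.371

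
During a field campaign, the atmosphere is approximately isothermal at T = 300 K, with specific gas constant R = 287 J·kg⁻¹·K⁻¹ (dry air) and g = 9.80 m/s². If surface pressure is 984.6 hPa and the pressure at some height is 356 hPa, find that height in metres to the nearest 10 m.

Scale height: H = RT/g = 287 × 300 / 9.80 = 8785.7 m.
Invert the barometric formula: z = H ln(P₀/P).
P₀/P = 984.6/356 = 2.7657; ln(2.7657) = 1.0173.
z = 8785.7 × 1.0173 = 8937.7 m.

z ≈ 8940 m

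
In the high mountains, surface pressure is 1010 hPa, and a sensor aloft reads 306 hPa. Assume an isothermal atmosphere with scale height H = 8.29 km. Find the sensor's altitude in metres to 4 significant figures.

z ≈ 9899 m

Invert the barometric formula: z = H ln(P₀/P).
P₀/P = 1010/306 = 3.3007; ln(3.3007) = 1.1941.
z = 8290.0 × 1.1941 = 9899.1 m.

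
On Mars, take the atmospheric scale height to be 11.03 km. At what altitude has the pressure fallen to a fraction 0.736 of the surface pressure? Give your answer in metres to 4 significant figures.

z ≈ 3381 m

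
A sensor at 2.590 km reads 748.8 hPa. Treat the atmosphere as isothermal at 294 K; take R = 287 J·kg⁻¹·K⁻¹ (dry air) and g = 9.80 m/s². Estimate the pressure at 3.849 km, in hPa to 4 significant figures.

Scale height: H = RT/g = 287 × 294 / 9.80 = 8610.0 m.
Between two levels, P₂ = P₁ exp(−Δz/H) with Δz = z₂ − z₁.
Δz = 3849.0 − 2590.0 = 1259.0 m; Δz/H = 1259.0/8610.0 = 0.14623.
P₂ = 748.8 × exp(−0.14623) = 748.8 × 0.86396 = 646.93 hPa.

P ≈ 646.9 hPa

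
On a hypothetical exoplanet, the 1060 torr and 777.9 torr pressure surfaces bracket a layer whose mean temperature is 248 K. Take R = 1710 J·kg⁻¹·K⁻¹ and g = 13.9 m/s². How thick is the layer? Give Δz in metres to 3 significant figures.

Hypsometric equation: Δz = (R T̄/g) ln(P₁/P₂).
R T̄/g = 1710 × 248 / 13.9 = 30509 m.
ln(1060/777.9) = ln(1.3626) = 0.30939.
Δz = 30509 × 0.30939 = 9439.2 m.

Δz ≈ 9440 m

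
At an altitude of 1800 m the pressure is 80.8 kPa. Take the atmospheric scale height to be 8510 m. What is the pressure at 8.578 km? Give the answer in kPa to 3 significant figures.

Between two levels, P₂ = P₁ exp(−Δz/H) with Δz = z₂ − z₁.
Δz = 8578.0 − 1800.0 = 6778.0 m; Δz/H = 6778.0/8510.0 = 0.79647.
P₂ = 80.8 × exp(−0.79647) = 80.8 × 0.45092 = 36.434 kPa.

P ≈ 36.4 kPa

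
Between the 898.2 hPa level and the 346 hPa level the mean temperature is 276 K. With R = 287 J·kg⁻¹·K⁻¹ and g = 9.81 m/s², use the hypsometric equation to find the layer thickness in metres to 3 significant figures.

Hypsometric equation: Δz = (R T̄/g) ln(P₁/P₂).
R T̄/g = 287 × 276 / 9.81 = 8074.6 m.
ln(898.2/346) = ln(2.5960) = 0.95397.
Δz = 8074.6 × 0.95397 = 7702.9 m.

Δz ≈ 7700 m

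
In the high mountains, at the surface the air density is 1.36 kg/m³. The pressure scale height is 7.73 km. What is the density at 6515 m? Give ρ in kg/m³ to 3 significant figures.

ρ ≈ 0.585 kg/m³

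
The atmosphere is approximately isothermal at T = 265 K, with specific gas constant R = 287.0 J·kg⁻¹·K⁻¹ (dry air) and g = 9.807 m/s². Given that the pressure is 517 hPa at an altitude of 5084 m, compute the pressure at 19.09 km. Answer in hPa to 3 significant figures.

P ≈ 84.9 hPa

Scale height: H = RT/g = 287.0 × 265 / 9.807 = 7755.2 m.
Between two levels, P₂ = P₁ exp(−Δz/H) with Δz = z₂ − z₁.
Δz = 19090 − 5084.0 = 14006 m; Δz/H = 14006/7755.2 = 1.8060.
P₂ = 517 × exp(−1.8060) = 517 × 0.16431 = 84.948 hPa.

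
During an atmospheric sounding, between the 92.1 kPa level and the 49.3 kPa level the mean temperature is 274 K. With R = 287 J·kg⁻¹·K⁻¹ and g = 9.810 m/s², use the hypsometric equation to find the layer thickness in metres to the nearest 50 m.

Hypsometric equation: Δz = (R T̄/g) ln(P₁/P₂).
R T̄/g = 287 × 274 / 9.810 = 8016.1 m.
ln(92.1/49.3) = ln(1.8682) = 0.62498.
Δz = 8016.1 × 0.62498 = 5009.9 m.

Δz ≈ 5000 m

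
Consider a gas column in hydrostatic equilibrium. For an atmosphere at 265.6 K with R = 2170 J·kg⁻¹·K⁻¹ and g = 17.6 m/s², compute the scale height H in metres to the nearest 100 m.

H ≈ 32700 m

The scale height of an isothermal atmosphere is H = RT/g.
H = 2170 × 265.6 / 17.6 = 576350/17.6 = 32747 m.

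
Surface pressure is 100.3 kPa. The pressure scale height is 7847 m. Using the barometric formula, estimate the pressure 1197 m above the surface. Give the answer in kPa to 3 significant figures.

Barometric formula: P = P₀ exp(−z/H).
z/H = 1197.0/7847.0 = 0.15254; exp(−0.15254) = 0.85852.
P = 100.3 × 0.85852 = 86.110 kPa.

P ≈ 86.1 kPa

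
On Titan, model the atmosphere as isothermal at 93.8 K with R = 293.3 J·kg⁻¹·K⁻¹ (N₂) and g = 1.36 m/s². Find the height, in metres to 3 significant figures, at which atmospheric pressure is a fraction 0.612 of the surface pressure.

z ≈ 9930 m

Scale height: H = RT/g = 293.3 × 93.8 / 1.36 = 20229 m.
Set P/P₀ = exp(−z/H) = 0.612, so z = −H ln(0.612).
−ln(0.612) = 0.49102; z = 20229 × 0.49102 = 9932.8 m.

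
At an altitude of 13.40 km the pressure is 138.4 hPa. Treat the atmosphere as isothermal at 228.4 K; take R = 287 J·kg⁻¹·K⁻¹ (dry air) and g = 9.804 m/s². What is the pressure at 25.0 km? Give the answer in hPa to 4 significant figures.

P ≈ 24.42 hPa

Scale height: H = RT/g = 287 × 228.4 / 9.804 = 6686.1 m.
Between two levels, P₂ = P₁ exp(−Δz/H) with Δz = z₂ − z₁.
Δz = 25000 − 13400 = 11600 m; Δz/H = 11600/6686.1 = 1.7349.
P₂ = 138.4 × exp(−1.7349) = 138.4 × 0.17642 = 24.417 hPa.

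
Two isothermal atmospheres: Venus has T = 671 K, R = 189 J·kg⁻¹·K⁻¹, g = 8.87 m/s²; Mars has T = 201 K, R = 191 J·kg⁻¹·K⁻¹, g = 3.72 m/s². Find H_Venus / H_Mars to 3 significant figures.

H_Venus/H_Mars ≈ 1.39

H = RT/g for each body.
H_Venus = 189 × 671 / 8.87 = 14298 m.
H_Mars = 191 × 201 / 3.72 = 10320 m.
H_Venus/H_Mars = 14298/10320 = 1.3855.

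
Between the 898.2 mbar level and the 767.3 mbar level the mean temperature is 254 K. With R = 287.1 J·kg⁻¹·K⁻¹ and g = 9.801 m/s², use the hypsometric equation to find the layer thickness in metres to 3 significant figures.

Δz ≈ 1170 m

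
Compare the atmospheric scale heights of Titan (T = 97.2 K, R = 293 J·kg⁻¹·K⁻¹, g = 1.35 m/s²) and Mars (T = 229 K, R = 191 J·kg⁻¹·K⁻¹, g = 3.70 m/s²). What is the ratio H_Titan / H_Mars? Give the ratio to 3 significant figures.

H_Titan/H_Mars ≈ 1.78

H = RT/g for each body.
H_Titan = 293 × 97.2 / 1.35 = 21096 m.
H_Mars = 191 × 229 / 3.70 = 11821 m.
H_Titan/H_Mars = 21096/11821 = 1.7846.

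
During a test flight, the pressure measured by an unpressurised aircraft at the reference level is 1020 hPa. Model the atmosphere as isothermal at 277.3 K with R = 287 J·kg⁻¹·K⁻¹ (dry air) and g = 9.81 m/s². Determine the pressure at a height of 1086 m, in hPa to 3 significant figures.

Scale height: H = RT/g = 287 × 277.3 / 9.81 = 8112.7 m.
Barometric formula: P = P₀ exp(−z/H).
z/H = 1086.0/8112.7 = 0.13386; exp(−0.13386) = 0.87471.
P = 1020 × 0.87471 = 892.20 hPa.

P ≈ 892 hPa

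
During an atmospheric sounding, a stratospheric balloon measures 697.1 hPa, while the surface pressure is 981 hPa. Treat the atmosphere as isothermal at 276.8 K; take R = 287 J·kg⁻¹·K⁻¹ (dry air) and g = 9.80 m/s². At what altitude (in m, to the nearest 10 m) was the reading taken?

z ≈ 2770 m

Scale height: H = RT/g = 287 × 276.8 / 9.80 = 8106.3 m.
Invert the barometric formula: z = H ln(P₀/P).
P₀/P = 981/697.1 = 1.4073; ln(1.4073) = 0.34167.
z = 8106.3 × 0.34167 = 2769.7 m.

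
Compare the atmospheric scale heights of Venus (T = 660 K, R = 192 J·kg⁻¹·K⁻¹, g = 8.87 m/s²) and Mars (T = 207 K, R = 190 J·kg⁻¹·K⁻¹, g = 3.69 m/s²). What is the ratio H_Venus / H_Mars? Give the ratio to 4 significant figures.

H_Venus/H_Mars ≈ 1.340

H = RT/g for each body.
H_Venus = 192 × 660 / 8.87 = 14286 m.
H_Mars = 190 × 207 / 3.69 = 10659 m.
H_Venus/H_Mars = 14286/10659 = 1.3403.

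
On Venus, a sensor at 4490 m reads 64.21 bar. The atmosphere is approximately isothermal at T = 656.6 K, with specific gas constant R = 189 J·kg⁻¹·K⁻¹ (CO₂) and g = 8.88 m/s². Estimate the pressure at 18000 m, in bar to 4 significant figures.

Scale height: H = RT/g = 189 × 656.6 / 8.88 = 13975 m.
Between two levels, P₂ = P₁ exp(−Δz/H) with Δz = z₂ − z₁.
Δz = 18000 − 4490.0 = 13510 m; Δz/H = 13510/13975 = 0.96673.
P₂ = 64.21 × exp(−0.96673) = 64.21 × 0.38032 = 24.420 bar.

P ≈ 24.42 bar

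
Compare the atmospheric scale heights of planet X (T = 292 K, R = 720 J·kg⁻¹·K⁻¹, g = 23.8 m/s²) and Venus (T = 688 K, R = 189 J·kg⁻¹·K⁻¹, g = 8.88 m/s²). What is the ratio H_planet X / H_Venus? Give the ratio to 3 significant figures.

H = RT/g for each body.
H_planet X = 720 × 292 / 23.8 = 8833.6 m.
H_Venus = 189 × 688 / 8.88 = 14643 m.
H_planet X/H_Venus = 8833.6/14643 = 0.60326.

H_planet X/H_Venus ≈ 0.603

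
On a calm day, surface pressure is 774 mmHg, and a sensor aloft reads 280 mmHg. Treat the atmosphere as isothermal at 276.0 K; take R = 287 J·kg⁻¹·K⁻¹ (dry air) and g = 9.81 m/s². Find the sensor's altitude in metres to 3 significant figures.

Scale height: H = RT/g = 287 × 276.0 / 9.81 = 8074.6 m.
Invert the barometric formula: z = H ln(P₀/P).
P₀/P = 774/280 = 2.7643; ln(2.7643) = 1.0168.
z = 8074.6 × 1.0168 = 8210.3 m.

z ≈ 8210 m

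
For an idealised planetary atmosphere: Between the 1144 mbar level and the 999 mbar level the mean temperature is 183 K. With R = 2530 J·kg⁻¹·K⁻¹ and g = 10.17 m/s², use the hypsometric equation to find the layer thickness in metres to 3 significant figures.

Δz ≈ 6170 m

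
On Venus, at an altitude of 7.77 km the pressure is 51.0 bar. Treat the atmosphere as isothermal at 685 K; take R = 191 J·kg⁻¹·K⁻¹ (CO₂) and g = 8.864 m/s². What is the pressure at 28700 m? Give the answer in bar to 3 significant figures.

P ≈ 12.4 bar

Scale height: H = RT/g = 191 × 685 / 8.864 = 14760 m.
Between two levels, P₂ = P₁ exp(−Δz/H) with Δz = z₂ − z₁.
Δz = 28700 − 7770.0 = 20930 m; Δz/H = 20930/14760 = 1.4180.
P₂ = 51.0 × exp(−1.4180) = 51.0 × 0.24220 = 12.352 bar.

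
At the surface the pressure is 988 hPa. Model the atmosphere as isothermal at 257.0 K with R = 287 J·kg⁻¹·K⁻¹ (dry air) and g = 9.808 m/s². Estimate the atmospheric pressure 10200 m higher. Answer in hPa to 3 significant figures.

Scale height: H = RT/g = 287 × 257.0 / 9.808 = 7520.3 m.
Barometric formula: P = P₀ exp(−z/H).
z/H = 10200/7520.3 = 1.3563; exp(−1.3563) = 0.25761.
P = 988 × 0.25761 = 254.52 hPa.

P ≈ 255 hPa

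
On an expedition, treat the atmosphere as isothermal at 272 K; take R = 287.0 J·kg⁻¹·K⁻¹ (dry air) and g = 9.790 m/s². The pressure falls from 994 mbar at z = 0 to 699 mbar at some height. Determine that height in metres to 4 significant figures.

Scale height: H = RT/g = 287.0 × 272 / 9.790 = 7973.9 m.
Invert the barometric formula: z = H ln(P₀/P).
P₀/P = 994/699 = 1.4220; ln(1.4220) = 0.35206.
z = 7973.9 × 0.35206 = 2807.3 m.

z ≈ 2807 m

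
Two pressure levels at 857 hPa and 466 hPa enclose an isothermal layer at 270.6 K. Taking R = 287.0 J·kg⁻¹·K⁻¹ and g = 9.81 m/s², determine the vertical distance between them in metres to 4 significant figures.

Δz ≈ 4823 m

Hypsometric equation: Δz = (R T̄/g) ln(P₁/P₂).
R T̄/g = 287.0 × 270.6 / 9.81 = 7916.6 m.
ln(857/466) = ln(1.8391) = 0.60928.
Δz = 7916.6 × 0.60928 = 4823.4 m.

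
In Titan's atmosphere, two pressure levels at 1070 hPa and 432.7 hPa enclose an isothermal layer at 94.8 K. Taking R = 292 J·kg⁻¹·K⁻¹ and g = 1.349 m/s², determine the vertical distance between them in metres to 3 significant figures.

Hypsometric equation: Δz = (R T̄/g) ln(P₁/P₂).
R T̄/g = 292 × 94.8 / 1.349 = 20520 m.
ln(1070/432.7) = ln(2.4728) = 0.90535.
Δz = 20520 × 0.90535 = 18578 m.

Δz ≈ 18600 m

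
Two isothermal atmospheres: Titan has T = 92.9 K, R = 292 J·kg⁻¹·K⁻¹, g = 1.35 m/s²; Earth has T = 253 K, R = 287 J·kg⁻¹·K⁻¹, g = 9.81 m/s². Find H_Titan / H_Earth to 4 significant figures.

H = RT/g for each body.
H_Titan = 292 × 92.9 / 1.35 = 20094 m.
H_Earth = 287 × 253 / 9.81 = 7401.7 m.
H_Titan/H_Earth = 20094/7401.7 = 2.7148.

H_Titan/H_Earth ≈ 2.715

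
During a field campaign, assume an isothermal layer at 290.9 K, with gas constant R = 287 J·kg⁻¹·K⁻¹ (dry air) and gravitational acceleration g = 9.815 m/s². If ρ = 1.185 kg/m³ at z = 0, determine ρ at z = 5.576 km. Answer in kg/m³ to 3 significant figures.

Scale height: H = RT/g = 287 × 290.9 / 9.815 = 8506.2 m.
In an isothermal atmosphere, density decays like pressure: ρ = ρ₀ exp(−z/H).
z/H = 5576.0/8506.2 = 0.65552; exp(−0.65552) = 0.51917.
ρ = 1.185 × 0.51917 = 0.61522 kg/m³.

ρ ≈ 0.615 kg/m³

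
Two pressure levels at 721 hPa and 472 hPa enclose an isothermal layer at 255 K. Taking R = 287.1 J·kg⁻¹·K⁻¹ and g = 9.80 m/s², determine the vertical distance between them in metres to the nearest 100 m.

Hypsometric equation: Δz = (R T̄/g) ln(P₁/P₂).
R T̄/g = 287.1 × 255 / 9.80 = 7470.5 m.
ln(721/472) = ln(1.5275) = 0.42363.
Δz = 7470.5 × 0.42363 = 3164.7 m.

Δz ≈ 3200 m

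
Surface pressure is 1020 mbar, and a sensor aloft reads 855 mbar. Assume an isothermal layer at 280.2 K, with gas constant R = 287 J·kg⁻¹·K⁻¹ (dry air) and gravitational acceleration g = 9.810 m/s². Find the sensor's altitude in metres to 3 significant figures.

Scale height: H = RT/g = 287 × 280.2 / 9.810 = 8197.5 m.
Invert the barometric formula: z = H ln(P₀/P).
P₀/P = 1020/855 = 1.1930; ln(1.1930) = 0.17647.
z = 8197.5 × 0.17647 = 1446.6 m.

z ≈ 1450 m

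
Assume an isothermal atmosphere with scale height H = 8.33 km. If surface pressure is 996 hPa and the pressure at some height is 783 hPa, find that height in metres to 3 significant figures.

Invert the barometric formula: z = H ln(P₀/P).
P₀/P = 996/783 = 1.2720; ln(1.2720) = 0.24059.
z = 8330.0 × 0.24059 = 2004.1 m.

z ≈ 2000 m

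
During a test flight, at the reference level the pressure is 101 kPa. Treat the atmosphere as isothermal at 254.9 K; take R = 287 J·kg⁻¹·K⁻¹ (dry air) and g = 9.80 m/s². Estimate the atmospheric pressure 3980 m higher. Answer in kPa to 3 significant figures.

P ≈ 59.3 kPa

Scale height: H = RT/g = 287 × 254.9 / 9.80 = 7464.9 m.
Barometric formula: P = P₀ exp(−z/H).
z/H = 3980.0/7464.9 = 0.53316; exp(−0.53316) = 0.58675.
P = 101 × 0.58675 = 59.262 kPa.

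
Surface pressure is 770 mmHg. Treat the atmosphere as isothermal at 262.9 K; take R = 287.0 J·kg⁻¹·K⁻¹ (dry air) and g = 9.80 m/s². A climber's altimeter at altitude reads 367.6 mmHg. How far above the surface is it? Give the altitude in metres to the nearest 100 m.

z ≈ 5700 m

Scale height: H = RT/g = 287.0 × 262.9 / 9.80 = 7699.2 m.
Invert the barometric formula: z = H ln(P₀/P).
P₀/P = 770/367.6 = 2.0947; ln(2.0947) = 0.73941.
z = 7699.2 × 0.73941 = 5692.9 m.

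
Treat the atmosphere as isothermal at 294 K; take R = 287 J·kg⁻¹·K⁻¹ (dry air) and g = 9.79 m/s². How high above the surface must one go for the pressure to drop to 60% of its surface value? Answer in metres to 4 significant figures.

z ≈ 4403 m

Scale height: H = RT/g = 287 × 294 / 9.79 = 8618.8 m.
Set P/P₀ = exp(−z/H) = 0.6, so z = −H ln(0.6).
−ln(0.6) = 0.51083; z = 8618.8 × 0.51083 = 4402.7 m.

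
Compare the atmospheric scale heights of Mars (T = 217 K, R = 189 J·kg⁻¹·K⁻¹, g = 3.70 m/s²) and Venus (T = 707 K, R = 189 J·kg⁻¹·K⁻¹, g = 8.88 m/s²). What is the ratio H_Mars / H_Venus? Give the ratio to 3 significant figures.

H = RT/g for each body.
H_Mars = 189 × 217 / 3.70 = 11085 m.
H_Venus = 189 × 707 / 8.88 = 15048 m.
H_Mars/H_Venus = 11085/15048 = 0.73664.

H_Mars/H_Venus ≈ 0.737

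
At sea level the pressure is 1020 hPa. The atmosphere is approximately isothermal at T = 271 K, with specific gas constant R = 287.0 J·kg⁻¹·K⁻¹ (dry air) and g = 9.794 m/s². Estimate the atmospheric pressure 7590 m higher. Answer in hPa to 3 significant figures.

P ≈ 392 hPa

Scale height: H = RT/g = 287.0 × 271 / 9.794 = 7941.3 m.
Barometric formula: P = P₀ exp(−z/H).
z/H = 7590.0/7941.3 = 0.95576; exp(−0.95576) = 0.38452.
P = 1020 × 0.38452 = 392.21 hPa.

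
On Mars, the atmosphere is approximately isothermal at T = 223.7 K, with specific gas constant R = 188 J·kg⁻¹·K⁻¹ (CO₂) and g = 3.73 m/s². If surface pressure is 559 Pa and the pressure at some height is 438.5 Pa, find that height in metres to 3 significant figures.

z ≈ 2740 m

Scale height: H = RT/g = 188 × 223.7 / 3.73 = 11275 m.
Invert the barometric formula: z = H ln(P₀/P).
P₀/P = 559/438.5 = 1.2748; ln(1.2748) = 0.24279.
z = 11275 × 0.24279 = 2737.5 m.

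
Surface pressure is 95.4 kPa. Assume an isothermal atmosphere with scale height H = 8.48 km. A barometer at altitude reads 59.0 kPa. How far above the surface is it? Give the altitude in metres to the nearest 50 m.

Invert the barometric formula: z = H ln(P₀/P).
P₀/P = 95.4/59.0 = 1.6169; ln(1.6169) = 0.48051.
z = 8480.0 × 0.48051 = 4074.7 m.

z ≈ 4050 m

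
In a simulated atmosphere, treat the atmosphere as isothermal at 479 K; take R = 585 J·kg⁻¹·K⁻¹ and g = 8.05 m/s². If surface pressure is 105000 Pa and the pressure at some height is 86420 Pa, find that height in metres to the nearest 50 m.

z ≈ 6800 m

Scale height: H = RT/g = 585 × 479 / 8.05 = 34809 m.
Invert the barometric formula: z = H ln(P₀/P).
P₀/P = 105000/86420 = 1.2150; ln(1.2150) = 0.19474.
z = 34809 × 0.19474 = 6778.7 m.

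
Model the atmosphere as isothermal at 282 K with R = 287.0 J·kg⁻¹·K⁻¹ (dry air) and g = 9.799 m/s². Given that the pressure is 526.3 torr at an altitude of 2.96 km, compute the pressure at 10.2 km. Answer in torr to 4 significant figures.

P ≈ 219.0 torr

Scale height: H = RT/g = 287.0 × 282 / 9.799 = 8259.4 m.
Between two levels, P₂ = P₁ exp(−Δz/H) with Δz = z₂ − z₁.
Δz = 10200 − 2960.0 = 7240.0 m; Δz/H = 7240.0/8259.4 = 0.87658.
P₂ = 526.3 × exp(−0.87658) = 526.3 × 0.41620 = 219.05 torr.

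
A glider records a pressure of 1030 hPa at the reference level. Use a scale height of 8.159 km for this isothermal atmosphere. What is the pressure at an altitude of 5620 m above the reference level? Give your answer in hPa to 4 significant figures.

Barometric formula: P = P₀ exp(−z/H).
z/H = 5620.0/8159.0 = 0.68881; exp(−0.68881) = 0.50217.
P = 1030 × 0.50217 = 517.24 hPa.

P ≈ 517.2 hPa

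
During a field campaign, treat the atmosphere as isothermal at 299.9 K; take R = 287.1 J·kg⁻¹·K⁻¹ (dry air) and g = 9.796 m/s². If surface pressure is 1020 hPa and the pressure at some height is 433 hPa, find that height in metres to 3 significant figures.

Scale height: H = RT/g = 287.1 × 299.9 / 9.796 = 8789.4 m.
Invert the barometric formula: z = H ln(P₀/P).
P₀/P = 1020/433 = 2.3557; ln(2.3557) = 0.85684.
z = 8789.4 × 0.85684 = 7531.1 m.

z ≈ 7530 m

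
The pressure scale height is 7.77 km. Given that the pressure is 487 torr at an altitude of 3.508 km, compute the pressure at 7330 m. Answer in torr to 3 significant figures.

P ≈ 298 torr

Between two levels, P₂ = P₁ exp(−Δz/H) with Δz = z₂ − z₁.
Δz = 7330.0 − 3508.0 = 3822.0 m; Δz/H = 3822.0/7770.0 = 0.49189.
P₂ = 487 × exp(−0.49189) = 487 × 0.61147 = 297.79 torr.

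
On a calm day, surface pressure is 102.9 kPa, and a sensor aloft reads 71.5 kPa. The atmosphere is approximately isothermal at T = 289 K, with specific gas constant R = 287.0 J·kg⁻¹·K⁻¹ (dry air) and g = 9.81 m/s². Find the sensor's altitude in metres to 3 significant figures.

z ≈ 3080 m

Scale height: H = RT/g = 287.0 × 289 / 9.81 = 8454.9 m.
Invert the barometric formula: z = H ln(P₀/P).
P₀/P = 102.9/71.5 = 1.4392; ln(1.4392) = 0.36409.
z = 8454.9 × 0.36409 = 3078.3 m.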